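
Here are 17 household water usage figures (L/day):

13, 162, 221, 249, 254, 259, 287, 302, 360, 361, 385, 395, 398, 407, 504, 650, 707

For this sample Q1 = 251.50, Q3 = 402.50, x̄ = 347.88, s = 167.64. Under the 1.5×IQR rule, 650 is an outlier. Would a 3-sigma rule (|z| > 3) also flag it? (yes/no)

z = (650 − 347.88) / 167.64 = 1.80.
|z| = 1.80 ≤ 3.

no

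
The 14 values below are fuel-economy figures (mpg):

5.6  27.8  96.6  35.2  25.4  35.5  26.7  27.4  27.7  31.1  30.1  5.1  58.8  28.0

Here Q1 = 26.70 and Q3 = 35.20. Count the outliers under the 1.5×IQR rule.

IQR = 8.50; fences at 26.70 − 12.75 = 13.95 and 35.20 + 12.75 = 47.95.
Outside the cutoffs: 5.1, 5.6, 58.8, 96.6.

4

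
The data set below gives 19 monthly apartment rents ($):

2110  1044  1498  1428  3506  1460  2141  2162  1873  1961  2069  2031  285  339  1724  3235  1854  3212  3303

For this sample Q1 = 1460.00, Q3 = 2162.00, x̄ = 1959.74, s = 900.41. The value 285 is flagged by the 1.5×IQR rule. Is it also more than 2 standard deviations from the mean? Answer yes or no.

no

z = (285 − 1959.74) / 900.41 = -1.86.
|z| = 1.86 ≤ 2.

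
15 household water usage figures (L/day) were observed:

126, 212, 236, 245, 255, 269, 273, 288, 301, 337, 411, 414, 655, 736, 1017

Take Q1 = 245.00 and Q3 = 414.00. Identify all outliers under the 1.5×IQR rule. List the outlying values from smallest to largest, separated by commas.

IQR = Q3 − Q1 = 414.00 − 245.00 = 169.00.
Lower fence = Q1 − 1.5·IQR = 245.00 − 253.50 = -8.50.
Upper fence = Q3 + 1.5·IQR = 414.00 + 253.50 = 667.50.
736 > 667.50 → outlier.
1017 > 667.50 → outlier.
All remaining values lie within [-8.50, 667.50].

736, 1017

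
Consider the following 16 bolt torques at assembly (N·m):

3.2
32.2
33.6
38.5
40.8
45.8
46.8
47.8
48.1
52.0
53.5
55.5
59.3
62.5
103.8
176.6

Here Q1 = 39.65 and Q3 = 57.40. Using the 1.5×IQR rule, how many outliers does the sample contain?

IQR = 17.75; fences at 39.65 − 26.625 = 13.025 and 57.40 + 26.625 = 84.025.
Outside the cutoffs: 3.2, 103.8, 176.6.

3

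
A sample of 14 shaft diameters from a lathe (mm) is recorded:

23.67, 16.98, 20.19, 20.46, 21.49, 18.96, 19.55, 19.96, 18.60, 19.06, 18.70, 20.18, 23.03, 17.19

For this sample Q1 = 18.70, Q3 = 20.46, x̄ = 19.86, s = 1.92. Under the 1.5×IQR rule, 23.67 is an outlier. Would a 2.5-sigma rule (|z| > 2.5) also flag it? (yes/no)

z = (23.67 − 19.86) / 1.92 = 1.98.
|z| = 1.98 ≤ 2.5.

no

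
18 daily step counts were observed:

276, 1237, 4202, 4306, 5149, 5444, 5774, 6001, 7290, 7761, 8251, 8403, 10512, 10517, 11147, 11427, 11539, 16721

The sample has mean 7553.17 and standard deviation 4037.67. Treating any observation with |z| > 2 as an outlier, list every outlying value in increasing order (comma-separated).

Cutoffs at x̄ ± 2s: 7553.17 ± 2·4037.67 = [-522.17, 15628.51].
16721: z = 2.27, |z| > 2 → outlier.
Every other value lies within [-522.17, 15628.51].

16721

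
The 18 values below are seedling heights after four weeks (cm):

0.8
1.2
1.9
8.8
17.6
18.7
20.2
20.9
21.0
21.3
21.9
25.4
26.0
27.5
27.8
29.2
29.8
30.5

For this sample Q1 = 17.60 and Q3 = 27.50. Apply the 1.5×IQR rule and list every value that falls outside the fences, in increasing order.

IQR = Q3 − Q1 = 27.50 − 17.60 = 9.90.
Lower fence = Q1 − 1.5·IQR = 17.60 − 14.85 = 2.75.
Upper fence = Q3 + 1.5·IQR = 27.50 + 14.85 = 42.35.
0.8 < 2.75 → outlier.
1.2 < 2.75 → outlier.
1.9 < 2.75 → outlier.
All remaining values lie within [2.75, 42.35].

0.8, 1.2, 1.9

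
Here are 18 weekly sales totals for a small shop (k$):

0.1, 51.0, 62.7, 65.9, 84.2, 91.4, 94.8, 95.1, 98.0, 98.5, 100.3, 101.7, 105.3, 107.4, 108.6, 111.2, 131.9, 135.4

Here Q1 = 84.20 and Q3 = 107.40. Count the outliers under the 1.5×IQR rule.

IQR = 23.20; fences at 84.20 − 34.80 = 49.40 and 107.40 + 34.80 = 142.20.
Outside the cutoffs: 0.1.

1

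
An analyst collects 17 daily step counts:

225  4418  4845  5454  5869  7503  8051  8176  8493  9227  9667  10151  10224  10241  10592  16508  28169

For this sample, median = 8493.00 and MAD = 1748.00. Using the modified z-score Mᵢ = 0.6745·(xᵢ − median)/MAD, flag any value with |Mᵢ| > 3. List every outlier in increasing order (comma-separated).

|Mᵢ| > 3 ⇔ |xᵢ − 8493.00| > 3·1748.00/0.6745 = 7774.65.
So outliers lie outside [718.35, 16267.65].
225: M = -3.19 → outlier.
16508: M = 3.09 → outlier.
28169: M = 7.59 → outlier.

225, 16508, 28169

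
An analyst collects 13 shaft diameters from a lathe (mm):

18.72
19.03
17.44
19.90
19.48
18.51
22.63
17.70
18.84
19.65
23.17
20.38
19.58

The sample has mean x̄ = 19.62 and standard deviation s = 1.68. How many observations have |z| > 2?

Cutoffs: x̄ ± 2s = [16.26, 22.98].
Outside the cutoffs: 23.17.

1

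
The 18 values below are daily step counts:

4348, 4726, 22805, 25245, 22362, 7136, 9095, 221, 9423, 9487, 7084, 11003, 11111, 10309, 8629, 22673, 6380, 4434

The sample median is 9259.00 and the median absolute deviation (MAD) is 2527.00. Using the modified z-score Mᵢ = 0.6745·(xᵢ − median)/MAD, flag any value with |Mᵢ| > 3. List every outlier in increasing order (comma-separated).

22362, 22673, 22805, 25245

|Mᵢ| > 3 ⇔ |xᵢ − 9259.00| > 3·2527.00/0.6745 = 11239.44.
So outliers lie outside [-1980.44, 20498.44].
22362: M = 3.50 → outlier.
22673: M = 3.58 → outlier.
22805: M = 3.62 → outlier.
25245: M = 4.27 → outlier.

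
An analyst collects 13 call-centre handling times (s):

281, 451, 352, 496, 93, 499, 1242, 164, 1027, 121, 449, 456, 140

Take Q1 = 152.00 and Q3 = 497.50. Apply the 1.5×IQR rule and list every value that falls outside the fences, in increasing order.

IQR = Q3 − Q1 = 497.50 − 152.00 = 345.50.
Lower fence = Q1 − 1.5·IQR = 152.00 − 518.25 = -366.25.
Upper fence = Q3 + 1.5·IQR = 497.50 + 518.25 = 1015.75.
1027 > 1015.75 → outlier.
1242 > 1015.75 → outlier.
All remaining values lie within [-366.25, 1015.75].

1027, 1242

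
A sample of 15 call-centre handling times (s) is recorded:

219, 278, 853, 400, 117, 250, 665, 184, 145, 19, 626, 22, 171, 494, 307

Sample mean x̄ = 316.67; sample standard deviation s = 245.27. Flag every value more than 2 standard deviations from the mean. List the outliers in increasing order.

Cutoffs at x̄ ± 2s: 316.67 ± 2·245.27 = [-173.87, 807.21].
853: z = 2.19, |z| > 2 → outlier.
Every other value lies within [-173.87, 807.21].

853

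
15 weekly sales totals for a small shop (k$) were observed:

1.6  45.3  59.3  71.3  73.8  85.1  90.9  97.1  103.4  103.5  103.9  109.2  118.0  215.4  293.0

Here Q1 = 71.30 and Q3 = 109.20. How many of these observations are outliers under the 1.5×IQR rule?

3

IQR = 37.90; fences at 71.30 − 56.85 = 14.45 and 109.20 + 56.85 = 166.05.
Outside the cutoffs: 1.6, 215.4, 293.0.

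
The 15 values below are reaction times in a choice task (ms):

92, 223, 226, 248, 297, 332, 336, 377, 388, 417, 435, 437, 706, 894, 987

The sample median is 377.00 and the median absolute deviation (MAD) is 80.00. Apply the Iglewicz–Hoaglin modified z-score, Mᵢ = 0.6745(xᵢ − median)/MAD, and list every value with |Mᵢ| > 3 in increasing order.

|Mᵢ| > 3 ⇔ |xᵢ − 377.00| > 3·80.00/0.6745 = 355.82.
So outliers lie outside [21.18, 732.82].
894: M = 4.36 → outlier.
987: M = 5.14 → outlier.

894, 987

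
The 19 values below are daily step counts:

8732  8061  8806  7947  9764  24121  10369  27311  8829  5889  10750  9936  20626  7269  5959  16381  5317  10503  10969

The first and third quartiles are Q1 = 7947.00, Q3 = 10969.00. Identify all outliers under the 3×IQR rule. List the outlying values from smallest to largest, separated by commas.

20626, 24121, 27311

IQR = Q3 − Q1 = 10969.00 − 7947.00 = 3022.00.
Lower fence = Q1 − 3·IQR = 7947.00 − 9066.00 = -1119.00.
Upper fence = Q3 + 3·IQR = 10969.00 + 9066.00 = 20035.00.
20626 > 20035.00 → outlier.
24121 > 20035.00 → outlier.
27311 > 20035.00 → outlier.
All remaining values lie within [-1119.00, 20035.00].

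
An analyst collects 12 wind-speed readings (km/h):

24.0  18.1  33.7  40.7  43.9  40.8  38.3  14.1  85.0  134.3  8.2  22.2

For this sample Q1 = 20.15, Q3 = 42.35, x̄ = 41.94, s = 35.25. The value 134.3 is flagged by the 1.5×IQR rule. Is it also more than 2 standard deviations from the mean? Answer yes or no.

yes

z = (134.3 − 41.94) / 35.25 = 2.62.
|z| = 2.62 > 2.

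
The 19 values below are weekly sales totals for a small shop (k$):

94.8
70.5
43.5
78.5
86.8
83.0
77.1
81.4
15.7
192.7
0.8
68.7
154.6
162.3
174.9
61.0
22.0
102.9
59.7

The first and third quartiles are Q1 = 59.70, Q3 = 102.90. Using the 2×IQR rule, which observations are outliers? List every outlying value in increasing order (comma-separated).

192.7

IQR = Q3 − Q1 = 102.90 − 59.70 = 43.20.
Lower fence = Q1 − 2·IQR = 59.70 − 86.40 = -26.70.
Upper fence = Q3 + 2·IQR = 102.90 + 86.40 = 189.30.
192.7 > 189.30 → outlier.
All remaining values lie within [-26.70, 189.30].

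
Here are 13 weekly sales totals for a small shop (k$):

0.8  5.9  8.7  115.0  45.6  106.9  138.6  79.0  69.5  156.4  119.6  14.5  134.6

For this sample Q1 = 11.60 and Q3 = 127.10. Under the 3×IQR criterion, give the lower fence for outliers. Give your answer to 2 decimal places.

IQR = Q3 − Q1 = 127.10 − 11.60 = 115.50.
Lower fence = Q1 − 3·IQR = 11.60 − 346.50 = -334.90.
Upper fence = Q3 + 3·IQR = 127.10 + 346.50 = 473.60.

-334.90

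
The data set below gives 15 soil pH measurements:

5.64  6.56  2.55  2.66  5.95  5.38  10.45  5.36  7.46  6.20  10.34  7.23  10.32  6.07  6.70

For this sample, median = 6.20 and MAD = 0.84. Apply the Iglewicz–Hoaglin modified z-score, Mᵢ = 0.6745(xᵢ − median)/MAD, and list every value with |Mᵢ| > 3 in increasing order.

|Mᵢ| > 3 ⇔ |xᵢ − 6.20| > 3·0.84/0.6745 = 3.74.
So outliers lie outside [2.46, 9.94].
10.32: M = 3.31 → outlier.
10.34: M = 3.32 → outlier.
10.45: M = 3.41 → outlier.

10.32, 10.34, 10.45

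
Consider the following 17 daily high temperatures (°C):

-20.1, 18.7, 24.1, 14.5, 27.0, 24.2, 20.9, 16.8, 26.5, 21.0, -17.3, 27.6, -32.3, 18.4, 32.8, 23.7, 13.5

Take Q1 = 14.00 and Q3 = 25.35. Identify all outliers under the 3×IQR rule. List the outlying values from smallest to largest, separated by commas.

-32.3, -20.1

IQR = Q3 − Q1 = 25.35 − 14.00 = 11.35.
Lower fence = Q1 − 3·IQR = 14.00 − 34.05 = -20.05.
Upper fence = Q3 + 3·IQR = 25.35 + 34.05 = 59.40.
-32.3 < -20.05 → outlier.
-20.1 < -20.05 → outlier.
All remaining values lie within [-20.05, 59.40].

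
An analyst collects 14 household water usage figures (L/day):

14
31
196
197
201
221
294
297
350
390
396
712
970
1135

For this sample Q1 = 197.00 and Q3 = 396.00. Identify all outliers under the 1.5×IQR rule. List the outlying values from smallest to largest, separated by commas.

IQR = Q3 − Q1 = 396.00 − 197.00 = 199.00.
Lower fence = Q1 − 1.5·IQR = 197.00 − 298.50 = -101.50.
Upper fence = Q3 + 1.5·IQR = 396.00 + 298.50 = 694.50.
712 > 694.50 → outlier.
970 > 694.50 → outlier.
1135 > 694.50 → outlier.
All remaining values lie within [-101.50, 694.50].

712, 970, 1135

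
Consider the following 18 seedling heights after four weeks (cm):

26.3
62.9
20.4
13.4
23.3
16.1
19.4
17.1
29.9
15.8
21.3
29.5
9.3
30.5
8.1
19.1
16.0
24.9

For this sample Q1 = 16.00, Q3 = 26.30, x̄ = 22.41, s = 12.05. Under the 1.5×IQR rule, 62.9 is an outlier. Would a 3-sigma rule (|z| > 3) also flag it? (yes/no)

yes

z = (62.9 − 22.41) / 12.05 = 3.36.
|z| = 3.36 > 3.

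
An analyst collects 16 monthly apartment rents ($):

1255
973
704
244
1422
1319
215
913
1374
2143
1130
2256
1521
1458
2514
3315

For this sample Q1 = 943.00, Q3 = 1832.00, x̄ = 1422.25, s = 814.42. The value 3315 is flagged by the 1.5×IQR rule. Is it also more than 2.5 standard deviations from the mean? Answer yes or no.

no

z = (3315 − 1422.25) / 814.42 = 2.32.
|z| = 2.32 ≤ 2.5.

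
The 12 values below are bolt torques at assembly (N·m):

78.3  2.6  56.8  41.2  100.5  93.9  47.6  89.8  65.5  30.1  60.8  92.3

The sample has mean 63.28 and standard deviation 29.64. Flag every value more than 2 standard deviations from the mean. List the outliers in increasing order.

Cutoffs at x̄ ± 2s: 63.28 ± 2·29.64 = [4.00, 122.56].
2.6: z = -2.05, |z| > 2 → outlier.
Every other value lies within [4.00, 122.56].

2.6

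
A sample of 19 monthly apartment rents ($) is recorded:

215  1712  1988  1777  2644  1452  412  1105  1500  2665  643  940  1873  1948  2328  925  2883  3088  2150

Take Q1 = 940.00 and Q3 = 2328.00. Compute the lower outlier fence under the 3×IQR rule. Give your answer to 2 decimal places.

IQR = Q3 − Q1 = 2328.00 − 940.00 = 1388.00.
Lower fence = Q1 − 3·IQR = 940.00 − 4164.00 = -3224.00.
Upper fence = Q3 + 3·IQR = 2328.00 + 4164.00 = 6492.00.

-3224.00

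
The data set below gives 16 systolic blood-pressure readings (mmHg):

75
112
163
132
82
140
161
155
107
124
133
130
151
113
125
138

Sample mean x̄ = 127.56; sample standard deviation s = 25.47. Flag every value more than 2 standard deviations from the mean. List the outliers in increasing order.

Cutoffs at x̄ ± 2s: 127.56 ± 2·25.47 = [76.62, 178.50].
75: z = -2.06, |z| > 2 → outlier.
Every other value lies within [76.62, 178.50].

75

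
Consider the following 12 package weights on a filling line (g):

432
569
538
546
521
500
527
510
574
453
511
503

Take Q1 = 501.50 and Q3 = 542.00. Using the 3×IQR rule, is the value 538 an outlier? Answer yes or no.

no

IQR = Q3 − Q1 = 542.00 − 501.50 = 40.50.
Lower fence = Q1 − 3·IQR = 501.50 − 121.50 = 380.00.
Upper fence = Q3 + 3·IQR = 542.00 + 121.50 = 663.50.
538 lies within [380.00, 663.50].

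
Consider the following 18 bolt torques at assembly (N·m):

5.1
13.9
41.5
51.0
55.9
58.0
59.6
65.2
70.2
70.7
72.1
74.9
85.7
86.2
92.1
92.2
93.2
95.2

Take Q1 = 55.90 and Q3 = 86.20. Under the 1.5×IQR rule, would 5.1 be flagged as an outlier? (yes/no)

IQR = Q3 − Q1 = 86.20 − 55.90 = 30.30.
Lower fence = Q1 − 1.5·IQR = 55.90 − 45.45 = 10.45.
Upper fence = Q3 + 1.5·IQR = 86.20 + 45.45 = 131.65.
5.1 lies below the lower fence.

yes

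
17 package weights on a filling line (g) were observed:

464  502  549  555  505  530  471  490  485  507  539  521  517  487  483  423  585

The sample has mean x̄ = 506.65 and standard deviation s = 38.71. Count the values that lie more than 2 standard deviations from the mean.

2

Cutoffs: x̄ ± 2s = [429.23, 584.07].
Outside the cutoffs: 423, 585.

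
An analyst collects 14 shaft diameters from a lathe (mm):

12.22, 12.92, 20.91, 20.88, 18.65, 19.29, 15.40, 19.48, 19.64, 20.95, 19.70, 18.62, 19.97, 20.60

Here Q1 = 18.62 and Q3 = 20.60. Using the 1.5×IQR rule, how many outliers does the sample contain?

3

IQR = 1.98; fences at 18.62 − 2.97 = 15.65 and 20.60 + 2.97 = 23.57.
Outside the cutoffs: 12.22, 12.92, 15.40.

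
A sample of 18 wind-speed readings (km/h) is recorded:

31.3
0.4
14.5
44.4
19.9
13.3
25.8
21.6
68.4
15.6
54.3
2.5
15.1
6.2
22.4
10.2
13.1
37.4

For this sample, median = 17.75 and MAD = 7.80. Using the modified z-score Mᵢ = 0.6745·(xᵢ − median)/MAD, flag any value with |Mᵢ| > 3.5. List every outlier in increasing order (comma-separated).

68.4

|Mᵢ| > 3.5 ⇔ |xᵢ − 17.75| > 3.5·7.80/0.6745 = 40.47.
So outliers lie outside [-22.72, 58.22].
68.4: M = 4.38 → outlier.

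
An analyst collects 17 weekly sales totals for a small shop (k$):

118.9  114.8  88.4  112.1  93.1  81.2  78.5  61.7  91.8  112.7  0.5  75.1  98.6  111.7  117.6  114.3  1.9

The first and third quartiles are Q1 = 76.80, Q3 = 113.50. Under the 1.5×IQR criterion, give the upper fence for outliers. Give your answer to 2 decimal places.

IQR = Q3 − Q1 = 113.50 − 76.80 = 36.70.
Lower fence = Q1 − 1.5·IQR = 76.80 − 55.05 = 21.75.
Upper fence = Q3 + 1.5·IQR = 113.50 + 55.05 = 168.55.

168.55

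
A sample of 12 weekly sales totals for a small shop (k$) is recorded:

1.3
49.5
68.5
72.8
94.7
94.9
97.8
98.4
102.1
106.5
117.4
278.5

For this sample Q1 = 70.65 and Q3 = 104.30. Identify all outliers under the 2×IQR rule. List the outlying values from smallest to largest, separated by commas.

IQR = Q3 − Q1 = 104.30 − 70.65 = 33.65.
Lower fence = Q1 − 2·IQR = 70.65 − 67.30 = 3.35.
Upper fence = Q3 + 2·IQR = 104.30 + 67.30 = 171.60.
1.3 < 3.35 → outlier.
278.5 > 171.60 → outlier.
All remaining values lie within [3.35, 171.60].

1.3, 278.5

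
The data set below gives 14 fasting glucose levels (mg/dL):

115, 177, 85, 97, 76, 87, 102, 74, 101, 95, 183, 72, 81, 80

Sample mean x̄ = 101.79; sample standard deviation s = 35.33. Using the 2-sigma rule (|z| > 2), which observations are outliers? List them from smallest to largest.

177, 183

Cutoffs at x̄ ± 2s: 101.79 ± 2·35.33 = [31.13, 172.45].
177: z = 2.13, |z| > 2 → outlier.
183: z = 2.30, |z| > 2 → outlier.
Every other value lies within [31.13, 172.45].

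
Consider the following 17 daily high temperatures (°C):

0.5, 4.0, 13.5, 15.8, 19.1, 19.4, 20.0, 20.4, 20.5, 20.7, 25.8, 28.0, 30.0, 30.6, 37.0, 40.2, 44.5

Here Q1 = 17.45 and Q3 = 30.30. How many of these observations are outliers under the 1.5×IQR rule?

IQR = 12.85; fences at 17.45 − 19.275 = -1.825 and 30.30 + 19.275 = 49.575.
Every value lies within the cutoffs.

0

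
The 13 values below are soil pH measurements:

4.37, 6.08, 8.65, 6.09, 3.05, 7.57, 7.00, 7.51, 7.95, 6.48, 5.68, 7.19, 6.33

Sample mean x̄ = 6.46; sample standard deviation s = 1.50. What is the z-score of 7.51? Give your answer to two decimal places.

0.70

z = (7.51 − 6.46) / 1.50 = 0.70.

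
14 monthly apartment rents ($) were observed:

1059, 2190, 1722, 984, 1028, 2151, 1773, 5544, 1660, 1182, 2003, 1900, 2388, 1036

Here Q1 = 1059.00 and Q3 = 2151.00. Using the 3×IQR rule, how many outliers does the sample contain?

1

IQR = 1092.00; fences at 1059.00 − 3276.00 = -2217.00 and 2151.00 + 3276.00 = 5427.00.
Outside the cutoffs: 5544.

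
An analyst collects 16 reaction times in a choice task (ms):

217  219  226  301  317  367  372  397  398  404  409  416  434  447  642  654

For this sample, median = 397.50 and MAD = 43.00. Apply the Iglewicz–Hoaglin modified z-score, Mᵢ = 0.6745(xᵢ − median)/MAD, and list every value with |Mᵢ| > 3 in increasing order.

|Mᵢ| > 3 ⇔ |xᵢ − 397.50| > 3·43.00/0.6745 = 191.25.
So outliers lie outside [206.25, 588.75].
642: M = 3.84 → outlier.
654: M = 4.02 → outlier.

642, 654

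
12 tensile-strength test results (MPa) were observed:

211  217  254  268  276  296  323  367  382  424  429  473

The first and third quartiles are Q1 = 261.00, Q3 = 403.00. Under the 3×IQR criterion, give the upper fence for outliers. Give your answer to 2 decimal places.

829.00

IQR = Q3 − Q1 = 403.00 − 261.00 = 142.00.
Lower fence = Q1 − 3·IQR = 261.00 − 426.00 = -165.00.
Upper fence = Q3 + 3·IQR = 403.00 + 426.00 = 829.00.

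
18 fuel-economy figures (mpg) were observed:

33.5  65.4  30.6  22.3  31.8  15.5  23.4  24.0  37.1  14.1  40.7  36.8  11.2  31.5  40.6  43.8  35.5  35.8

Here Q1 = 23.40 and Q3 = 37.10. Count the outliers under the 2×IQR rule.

1

IQR = 13.70; fences at 23.40 − 27.40 = -4.00 and 37.10 + 27.40 = 64.50.
Outside the cutoffs: 65.4.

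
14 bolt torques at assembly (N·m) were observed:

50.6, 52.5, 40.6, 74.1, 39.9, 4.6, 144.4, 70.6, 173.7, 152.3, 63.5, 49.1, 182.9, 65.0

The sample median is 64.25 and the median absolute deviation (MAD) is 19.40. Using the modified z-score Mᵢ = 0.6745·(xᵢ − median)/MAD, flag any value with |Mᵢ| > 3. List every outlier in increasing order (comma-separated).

|Mᵢ| > 3 ⇔ |xᵢ − 64.25| > 3·19.40/0.6745 = 86.29.
So outliers lie outside [-22.04, 150.54].
152.3: M = 3.06 → outlier.
173.7: M = 3.81 → outlier.
182.9: M = 4.13 → outlier.

152.3, 173.7, 182.9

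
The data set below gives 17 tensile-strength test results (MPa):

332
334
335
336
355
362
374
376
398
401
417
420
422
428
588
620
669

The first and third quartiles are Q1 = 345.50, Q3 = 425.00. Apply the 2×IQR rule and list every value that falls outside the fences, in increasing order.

588, 620, 669

IQR = Q3 − Q1 = 425.00 − 345.50 = 79.50.
Lower fence = Q1 − 2·IQR = 345.50 − 159.00 = 186.50.
Upper fence = Q3 + 2·IQR = 425.00 + 159.00 = 584.00.
588 > 584.00 → outlier.
620 > 584.00 → outlier.
669 > 584.00 → outlier.
All remaining values lie within [186.50, 584.00].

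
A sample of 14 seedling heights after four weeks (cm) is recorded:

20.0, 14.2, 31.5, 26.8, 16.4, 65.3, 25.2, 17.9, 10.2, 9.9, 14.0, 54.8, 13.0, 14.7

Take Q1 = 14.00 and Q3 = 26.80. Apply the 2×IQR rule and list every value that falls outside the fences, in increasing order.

54.8, 65.3

IQR = Q3 − Q1 = 26.80 − 14.00 = 12.80.
Lower fence = Q1 − 2·IQR = 14.00 − 25.60 = -11.60.
Upper fence = Q3 + 2·IQR = 26.80 + 25.60 = 52.40.
54.8 > 52.40 → outlier.
65.3 > 52.40 → outlier.
All remaining values lie within [-11.60, 52.40].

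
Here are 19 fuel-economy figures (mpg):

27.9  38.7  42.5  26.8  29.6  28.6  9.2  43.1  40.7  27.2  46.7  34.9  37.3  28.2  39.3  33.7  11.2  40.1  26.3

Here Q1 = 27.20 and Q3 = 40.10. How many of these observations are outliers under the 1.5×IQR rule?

0

IQR = 12.90; fences at 27.20 − 19.35 = 7.85 and 40.10 + 19.35 = 59.45.
Every value lies within the cutoffs.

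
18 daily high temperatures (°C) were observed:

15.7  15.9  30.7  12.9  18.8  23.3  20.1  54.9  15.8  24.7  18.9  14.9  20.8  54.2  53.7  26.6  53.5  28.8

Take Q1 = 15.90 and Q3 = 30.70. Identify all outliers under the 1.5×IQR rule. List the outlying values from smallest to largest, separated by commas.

53.5, 53.7, 54.2, 54.9

IQR = Q3 − Q1 = 30.70 − 15.90 = 14.80.
Lower fence = Q1 − 1.5·IQR = 15.90 − 22.20 = -6.30.
Upper fence = Q3 + 1.5·IQR = 30.70 + 22.20 = 52.90.
53.5 > 52.90 → outlier.
53.7 > 52.90 → outlier.
54.2 > 52.90 → outlier.
54.9 > 52.90 → outlier.
All remaining values lie within [-6.30, 52.90].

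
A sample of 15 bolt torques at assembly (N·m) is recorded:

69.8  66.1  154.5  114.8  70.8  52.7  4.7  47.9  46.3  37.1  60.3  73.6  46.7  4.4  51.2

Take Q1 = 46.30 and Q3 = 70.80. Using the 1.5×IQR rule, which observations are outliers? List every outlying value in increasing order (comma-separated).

IQR = Q3 − Q1 = 70.80 − 46.30 = 24.50.
Lower fence = Q1 − 1.5·IQR = 46.30 − 36.75 = 9.55.
Upper fence = Q3 + 1.5·IQR = 70.80 + 36.75 = 107.55.
4.4 < 9.55 → outlier.
4.7 < 9.55 → outlier.
114.8 > 107.55 → outlier.
154.5 > 107.55 → outlier.
All remaining values lie within [9.55, 107.55].

4.4, 4.7, 114.8, 154.5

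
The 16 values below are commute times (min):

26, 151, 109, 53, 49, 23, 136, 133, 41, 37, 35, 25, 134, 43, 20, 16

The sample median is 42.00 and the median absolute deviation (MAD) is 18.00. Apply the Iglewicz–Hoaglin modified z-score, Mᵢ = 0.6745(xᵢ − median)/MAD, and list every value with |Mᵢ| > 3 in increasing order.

|Mᵢ| > 3 ⇔ |xᵢ − 42.00| > 3·18.00/0.6745 = 80.06.
So outliers lie outside [-38.06, 122.06].
133: M = 3.41 → outlier.
134: M = 3.45 → outlier.
136: M = 3.52 → outlier.
151: M = 4.08 → outlier.

133, 134, 136, 151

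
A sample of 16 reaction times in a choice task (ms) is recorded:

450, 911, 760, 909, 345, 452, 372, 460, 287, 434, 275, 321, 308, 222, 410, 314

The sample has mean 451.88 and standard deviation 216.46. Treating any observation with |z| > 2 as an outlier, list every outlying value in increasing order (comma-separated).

909, 911

Cutoffs at x̄ ± 2s: 451.88 ± 2·216.46 = [18.96, 884.80].
909: z = 2.11, |z| > 2 → outlier.
911: z = 2.12, |z| > 2 → outlier.
Every other value lies within [18.96, 884.80].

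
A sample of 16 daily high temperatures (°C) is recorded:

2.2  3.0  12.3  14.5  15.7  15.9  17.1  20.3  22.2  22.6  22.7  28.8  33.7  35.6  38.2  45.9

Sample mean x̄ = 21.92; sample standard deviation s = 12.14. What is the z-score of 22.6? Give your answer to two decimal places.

0.06

z = (22.6 − 21.92) / 12.14 = 0.06.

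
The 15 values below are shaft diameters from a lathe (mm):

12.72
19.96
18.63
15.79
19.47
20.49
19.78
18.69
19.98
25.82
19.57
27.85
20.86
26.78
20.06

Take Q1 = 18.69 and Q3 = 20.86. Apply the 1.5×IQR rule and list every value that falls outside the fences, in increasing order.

12.72, 25.82, 26.78, 27.85

IQR = Q3 − Q1 = 20.86 − 18.69 = 2.17.
Lower fence = Q1 − 1.5·IQR = 18.69 − 3.255 = 15.435.
Upper fence = Q3 + 1.5·IQR = 20.86 + 3.255 = 24.115.
12.72 < 15.435 → outlier.
25.82 > 24.115 → outlier.
26.78 > 24.115 → outlier.
27.85 > 24.115 → outlier.
All remaining values lie within [15.435, 24.115].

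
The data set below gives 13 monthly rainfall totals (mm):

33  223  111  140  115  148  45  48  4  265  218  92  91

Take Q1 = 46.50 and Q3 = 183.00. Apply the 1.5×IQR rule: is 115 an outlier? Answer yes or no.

no

IQR = Q3 − Q1 = 183.00 − 46.50 = 136.50.
Lower fence = Q1 − 1.5·IQR = 46.50 − 204.75 = -158.25.
Upper fence = Q3 + 1.5·IQR = 183.00 + 204.75 = 387.75.
115 lies within [-158.25, 387.75].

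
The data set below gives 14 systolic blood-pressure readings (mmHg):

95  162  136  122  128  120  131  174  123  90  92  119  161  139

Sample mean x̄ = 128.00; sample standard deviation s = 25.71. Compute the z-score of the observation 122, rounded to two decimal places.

-0.23

z = (122 − 128.00) / 25.71 = -0.23.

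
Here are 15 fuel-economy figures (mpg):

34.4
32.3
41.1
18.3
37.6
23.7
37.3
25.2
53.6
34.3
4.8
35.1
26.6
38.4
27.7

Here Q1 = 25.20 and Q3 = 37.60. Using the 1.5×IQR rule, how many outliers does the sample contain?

1

IQR = 12.40; fences at 25.20 − 18.60 = 6.60 and 37.60 + 18.60 = 56.20.
Outside the cutoffs: 4.8.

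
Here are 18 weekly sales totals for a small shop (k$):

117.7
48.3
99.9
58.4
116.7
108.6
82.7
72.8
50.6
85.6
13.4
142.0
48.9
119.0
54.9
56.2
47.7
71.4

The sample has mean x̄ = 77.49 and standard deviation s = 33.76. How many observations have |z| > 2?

Cutoffs: x̄ ± 2s = [9.97, 145.01].
Every value lies within the cutoffs.

0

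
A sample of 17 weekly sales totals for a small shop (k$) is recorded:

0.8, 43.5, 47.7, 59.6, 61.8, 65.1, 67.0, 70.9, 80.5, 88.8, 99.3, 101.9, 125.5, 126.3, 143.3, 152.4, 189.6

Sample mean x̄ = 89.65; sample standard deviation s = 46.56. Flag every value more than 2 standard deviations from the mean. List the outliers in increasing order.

Cutoffs at x̄ ± 2s: 89.65 ± 2·46.56 = [-3.47, 182.77].
189.6: z = 2.15, |z| > 2 → outlier.
Every other value lies within [-3.47, 182.77].

189.6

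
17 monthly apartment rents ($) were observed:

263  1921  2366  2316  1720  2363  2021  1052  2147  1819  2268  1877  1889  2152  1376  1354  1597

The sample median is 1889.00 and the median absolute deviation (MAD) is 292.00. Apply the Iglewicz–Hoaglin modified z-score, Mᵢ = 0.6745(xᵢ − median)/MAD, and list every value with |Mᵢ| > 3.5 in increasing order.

263

|Mᵢ| > 3.5 ⇔ |xᵢ − 1889.00| > 3.5·292.00/0.6745 = 1515.20.
So outliers lie outside [373.80, 3404.20].
263: M = -3.76 → outlier.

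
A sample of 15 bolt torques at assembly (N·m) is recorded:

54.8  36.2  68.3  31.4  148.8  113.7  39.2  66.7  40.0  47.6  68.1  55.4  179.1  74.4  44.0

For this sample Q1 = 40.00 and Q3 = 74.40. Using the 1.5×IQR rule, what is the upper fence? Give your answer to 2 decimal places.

IQR = Q3 − Q1 = 74.40 − 40.00 = 34.40.
Lower fence = Q1 − 1.5·IQR = 40.00 − 51.60 = -11.60.
Upper fence = Q3 + 1.5·IQR = 74.40 + 51.60 = 126.00.

126.00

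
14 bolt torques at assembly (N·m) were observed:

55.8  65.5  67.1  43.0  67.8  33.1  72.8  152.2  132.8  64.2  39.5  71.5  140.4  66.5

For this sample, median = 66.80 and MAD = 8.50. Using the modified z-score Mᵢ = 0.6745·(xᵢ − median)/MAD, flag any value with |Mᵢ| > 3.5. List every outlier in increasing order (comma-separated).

|Mᵢ| > 3.5 ⇔ |xᵢ − 66.80| > 3.5·8.50/0.6745 = 44.11.
So outliers lie outside [22.69, 110.91].
132.8: M = 5.24 → outlier.
140.4: M = 5.84 → outlier.
152.2: M = 6.78 → outlier.

132.8, 140.4, 152.2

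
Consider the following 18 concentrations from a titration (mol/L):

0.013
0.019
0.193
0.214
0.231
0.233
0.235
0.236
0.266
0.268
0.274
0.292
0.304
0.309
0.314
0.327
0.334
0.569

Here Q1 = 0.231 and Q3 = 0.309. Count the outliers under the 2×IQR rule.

3

IQR = 0.078; fences at 0.231 − 0.156 = 0.075 and 0.309 + 0.156 = 0.465.
Outside the cutoffs: 0.013, 0.019, 0.569.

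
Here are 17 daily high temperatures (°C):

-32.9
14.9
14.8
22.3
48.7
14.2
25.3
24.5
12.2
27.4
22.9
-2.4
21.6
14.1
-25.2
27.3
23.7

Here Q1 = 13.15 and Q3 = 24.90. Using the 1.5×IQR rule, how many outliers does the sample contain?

3

IQR = 11.75; fences at 13.15 − 17.625 = -4.475 and 24.90 + 17.625 = 42.525.
Outside the cutoffs: -32.9, -25.2, 48.7.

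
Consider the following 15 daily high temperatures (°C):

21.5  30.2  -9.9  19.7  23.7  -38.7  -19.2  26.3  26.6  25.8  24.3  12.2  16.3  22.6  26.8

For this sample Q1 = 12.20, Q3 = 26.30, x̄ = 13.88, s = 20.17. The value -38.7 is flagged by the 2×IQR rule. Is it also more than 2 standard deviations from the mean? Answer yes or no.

z = (-38.7 − 13.88) / 20.17 = -2.61.
|z| = 2.61 > 2.

yes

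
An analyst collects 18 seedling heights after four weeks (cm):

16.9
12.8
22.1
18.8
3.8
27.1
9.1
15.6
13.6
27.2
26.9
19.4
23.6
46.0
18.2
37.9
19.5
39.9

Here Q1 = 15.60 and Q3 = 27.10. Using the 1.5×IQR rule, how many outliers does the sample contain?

1

IQR = 11.50; fences at 15.60 − 17.25 = -1.65 and 27.10 + 17.25 = 44.35.
Outside the cutoffs: 46.0.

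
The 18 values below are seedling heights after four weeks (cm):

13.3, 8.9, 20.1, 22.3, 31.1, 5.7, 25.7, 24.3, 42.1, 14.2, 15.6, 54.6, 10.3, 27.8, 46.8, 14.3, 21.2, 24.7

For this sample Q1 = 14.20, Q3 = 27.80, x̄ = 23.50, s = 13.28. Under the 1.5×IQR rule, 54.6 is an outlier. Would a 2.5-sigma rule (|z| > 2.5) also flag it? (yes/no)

no

z = (54.6 − 23.50) / 13.28 = 2.34.
|z| = 2.34 ≤ 2.5.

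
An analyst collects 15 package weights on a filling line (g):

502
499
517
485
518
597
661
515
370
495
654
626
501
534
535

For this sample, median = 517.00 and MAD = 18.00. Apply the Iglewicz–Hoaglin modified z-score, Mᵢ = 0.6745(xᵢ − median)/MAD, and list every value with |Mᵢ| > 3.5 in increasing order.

|Mᵢ| > 3.5 ⇔ |xᵢ − 517.00| > 3.5·18.00/0.6745 = 93.40.
So outliers lie outside [423.60, 610.40].
370: M = -5.51 → outlier.
626: M = 4.08 → outlier.
654: M = 5.13 → outlier.
661: M = 5.40 → outlier.

370, 626, 654, 661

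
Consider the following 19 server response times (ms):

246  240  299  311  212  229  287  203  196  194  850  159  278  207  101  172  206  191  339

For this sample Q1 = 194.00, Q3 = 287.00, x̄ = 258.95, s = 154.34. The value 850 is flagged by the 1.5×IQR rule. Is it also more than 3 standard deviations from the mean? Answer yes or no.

yes

z = (850 − 258.95) / 154.34 = 3.83.
|z| = 3.83 > 3.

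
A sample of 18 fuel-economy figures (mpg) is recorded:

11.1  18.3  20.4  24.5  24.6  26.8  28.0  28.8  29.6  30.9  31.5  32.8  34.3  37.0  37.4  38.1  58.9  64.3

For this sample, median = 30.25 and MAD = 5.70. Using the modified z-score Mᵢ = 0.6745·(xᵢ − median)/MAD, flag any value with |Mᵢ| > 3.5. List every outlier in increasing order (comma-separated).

|Mᵢ| > 3.5 ⇔ |xᵢ − 30.25| > 3.5·5.70/0.6745 = 29.58.
So outliers lie outside [0.67, 59.83].
64.3: M = 4.03 → outlier.

64.3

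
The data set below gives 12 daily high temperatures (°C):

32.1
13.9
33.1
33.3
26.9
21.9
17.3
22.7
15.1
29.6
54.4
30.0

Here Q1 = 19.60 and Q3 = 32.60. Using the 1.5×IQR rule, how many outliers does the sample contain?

1

IQR = 13.00; fences at 19.60 − 19.50 = 0.10 and 32.60 + 19.50 = 52.10.
Outside the cutoffs: 54.4.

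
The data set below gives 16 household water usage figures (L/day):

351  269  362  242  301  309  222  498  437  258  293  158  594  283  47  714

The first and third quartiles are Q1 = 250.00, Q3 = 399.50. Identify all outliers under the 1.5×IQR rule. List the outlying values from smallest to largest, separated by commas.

IQR = Q3 − Q1 = 399.50 − 250.00 = 149.50.
Lower fence = Q1 − 1.5·IQR = 250.00 − 224.25 = 25.75.
Upper fence = Q3 + 1.5·IQR = 399.50 + 224.25 = 623.75.
714 > 623.75 → outlier.
All remaining values lie within [25.75, 623.75].

714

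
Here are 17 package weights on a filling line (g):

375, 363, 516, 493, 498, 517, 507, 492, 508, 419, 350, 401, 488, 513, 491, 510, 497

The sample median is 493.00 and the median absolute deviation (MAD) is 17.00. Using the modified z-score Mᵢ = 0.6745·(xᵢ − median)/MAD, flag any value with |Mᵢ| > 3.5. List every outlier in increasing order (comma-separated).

350, 363, 375, 401

|Mᵢ| > 3.5 ⇔ |xᵢ − 493.00| > 3.5·17.00/0.6745 = 88.21.
So outliers lie outside [404.79, 581.21].
350: M = -5.67 → outlier.
363: M = -5.16 → outlier.
375: M = -4.68 → outlier.
401: M = -3.65 → outlier.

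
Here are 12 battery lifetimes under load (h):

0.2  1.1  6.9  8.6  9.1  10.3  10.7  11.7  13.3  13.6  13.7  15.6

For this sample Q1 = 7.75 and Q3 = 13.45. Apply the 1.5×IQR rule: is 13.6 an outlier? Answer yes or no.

IQR = Q3 − Q1 = 13.45 − 7.75 = 5.70.
Lower fence = Q1 − 1.5·IQR = 7.75 − 8.55 = -0.80.
Upper fence = Q3 + 1.5·IQR = 13.45 + 8.55 = 22.00.
13.6 lies within [-0.80, 22.00].

no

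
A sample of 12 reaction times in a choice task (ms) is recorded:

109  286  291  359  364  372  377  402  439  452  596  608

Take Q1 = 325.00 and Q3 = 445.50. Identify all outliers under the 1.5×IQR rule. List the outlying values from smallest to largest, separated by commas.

109

IQR = Q3 − Q1 = 445.50 − 325.00 = 120.50.
Lower fence = Q1 − 1.5·IQR = 325.00 − 180.75 = 144.25.
Upper fence = Q3 + 1.5·IQR = 445.50 + 180.75 = 626.25.
109 < 144.25 → outlier.
All remaining values lie within [144.25, 626.25].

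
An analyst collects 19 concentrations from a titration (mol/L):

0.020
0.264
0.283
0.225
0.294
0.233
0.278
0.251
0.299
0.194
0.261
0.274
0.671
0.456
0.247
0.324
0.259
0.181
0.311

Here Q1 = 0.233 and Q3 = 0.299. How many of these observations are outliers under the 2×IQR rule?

3

IQR = 0.066; fences at 0.233 − 0.132 = 0.101 and 0.299 + 0.132 = 0.431.
Outside the cutoffs: 0.020, 0.456, 0.671.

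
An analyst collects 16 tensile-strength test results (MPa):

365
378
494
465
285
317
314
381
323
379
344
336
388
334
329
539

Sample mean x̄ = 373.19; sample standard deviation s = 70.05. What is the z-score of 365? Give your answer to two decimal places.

-0.12

z = (365 − 373.19) / 70.05 = -0.12.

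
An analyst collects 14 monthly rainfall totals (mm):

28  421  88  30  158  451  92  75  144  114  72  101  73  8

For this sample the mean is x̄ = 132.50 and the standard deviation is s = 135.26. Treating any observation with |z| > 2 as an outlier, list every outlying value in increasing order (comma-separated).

421, 451

Cutoffs at x̄ ± 2s: 132.50 ± 2·135.26 = [-138.02, 403.02].
421: z = 2.13, |z| > 2 → outlier.
451: z = 2.35, |z| > 2 → outlier.
Every other value lies within [-138.02, 403.02].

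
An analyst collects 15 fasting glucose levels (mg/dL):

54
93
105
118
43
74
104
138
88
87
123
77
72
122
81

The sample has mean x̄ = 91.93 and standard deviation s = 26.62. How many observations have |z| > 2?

Cutoffs: x̄ ± 2s = [38.69, 145.17].
Every value lies within the cutoffs.

0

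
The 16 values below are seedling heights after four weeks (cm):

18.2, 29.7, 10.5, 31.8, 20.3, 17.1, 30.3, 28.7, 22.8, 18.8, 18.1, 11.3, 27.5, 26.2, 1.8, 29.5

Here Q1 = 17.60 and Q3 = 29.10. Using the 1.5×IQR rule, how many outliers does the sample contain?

IQR = 11.50; fences at 17.60 − 17.25 = 0.35 and 29.10 + 17.25 = 46.35.
Every value lies within the cutoffs.

0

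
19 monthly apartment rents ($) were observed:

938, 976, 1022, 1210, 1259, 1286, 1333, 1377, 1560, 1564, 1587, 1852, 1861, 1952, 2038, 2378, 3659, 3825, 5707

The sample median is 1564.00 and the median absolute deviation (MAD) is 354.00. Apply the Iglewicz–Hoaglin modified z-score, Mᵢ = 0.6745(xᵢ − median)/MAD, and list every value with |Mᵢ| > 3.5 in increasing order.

3659, 3825, 5707

|Mᵢ| > 3.5 ⇔ |xᵢ − 1564.00| > 3.5·354.00/0.6745 = 1836.92.
So outliers lie outside [-272.92, 3400.92].
3659: M = 3.99 → outlier.
3825: M = 4.31 → outlier.
5707: M = 7.89 → outlier.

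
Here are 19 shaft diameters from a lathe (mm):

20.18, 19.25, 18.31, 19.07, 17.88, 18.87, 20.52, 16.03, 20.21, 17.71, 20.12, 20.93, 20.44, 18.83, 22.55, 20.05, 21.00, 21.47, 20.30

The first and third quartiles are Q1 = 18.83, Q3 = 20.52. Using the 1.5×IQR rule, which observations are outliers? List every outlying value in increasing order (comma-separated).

16.03

IQR = Q3 − Q1 = 20.52 − 18.83 = 1.69.
Lower fence = Q1 − 1.5·IQR = 18.83 − 2.535 = 16.295.
Upper fence = Q3 + 1.5·IQR = 20.52 + 2.535 = 23.055.
16.03 < 16.295 → outlier.
All remaining values lie within [16.295, 23.055].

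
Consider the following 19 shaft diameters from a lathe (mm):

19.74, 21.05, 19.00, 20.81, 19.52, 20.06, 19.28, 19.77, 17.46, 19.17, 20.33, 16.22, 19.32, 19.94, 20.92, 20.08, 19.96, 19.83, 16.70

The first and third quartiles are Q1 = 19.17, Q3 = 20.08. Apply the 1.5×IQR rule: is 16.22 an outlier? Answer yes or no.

yes

IQR = Q3 − Q1 = 20.08 − 19.17 = 0.91.
Lower fence = Q1 − 1.5·IQR = 19.17 − 1.365 = 17.805.
Upper fence = Q3 + 1.5·IQR = 20.08 + 1.365 = 21.445.
16.22 lies below the lower fence.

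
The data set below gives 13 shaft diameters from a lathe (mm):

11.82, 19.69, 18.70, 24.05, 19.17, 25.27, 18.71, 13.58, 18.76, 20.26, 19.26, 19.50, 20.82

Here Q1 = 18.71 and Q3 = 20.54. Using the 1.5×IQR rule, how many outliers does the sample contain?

4

IQR = 1.83; fences at 18.71 − 2.745 = 15.965 and 20.54 + 2.745 = 23.285.
Outside the cutoffs: 11.82, 13.58, 24.05, 25.27.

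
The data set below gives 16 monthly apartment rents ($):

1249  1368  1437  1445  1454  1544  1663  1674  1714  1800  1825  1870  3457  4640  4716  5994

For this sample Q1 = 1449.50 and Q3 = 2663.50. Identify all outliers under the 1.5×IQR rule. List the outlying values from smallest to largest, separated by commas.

IQR = Q3 − Q1 = 2663.50 − 1449.50 = 1214.00.
Lower fence = Q1 − 1.5·IQR = 1449.50 − 1821.00 = -371.50.
Upper fence = Q3 + 1.5·IQR = 2663.50 + 1821.00 = 4484.50.
4640 > 4484.50 → outlier.
4716 > 4484.50 → outlier.
5994 > 4484.50 → outlier.
All remaining values lie within [-371.50, 4484.50].

4640, 4716, 5994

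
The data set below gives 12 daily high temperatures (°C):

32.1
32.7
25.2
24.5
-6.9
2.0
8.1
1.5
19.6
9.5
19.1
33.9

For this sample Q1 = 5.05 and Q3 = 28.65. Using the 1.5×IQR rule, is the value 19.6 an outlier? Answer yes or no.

IQR = Q3 − Q1 = 28.65 − 5.05 = 23.60.
Lower fence = Q1 − 1.5·IQR = 5.05 − 35.40 = -30.35.
Upper fence = Q3 + 1.5·IQR = 28.65 + 35.40 = 64.05.
19.6 lies within [-30.35, 64.05].

no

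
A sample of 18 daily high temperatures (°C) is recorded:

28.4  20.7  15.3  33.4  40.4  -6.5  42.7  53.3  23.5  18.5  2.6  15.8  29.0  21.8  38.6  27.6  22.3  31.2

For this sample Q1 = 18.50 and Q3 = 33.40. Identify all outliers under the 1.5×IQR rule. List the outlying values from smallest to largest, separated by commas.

-6.5

IQR = Q3 − Q1 = 33.40 − 18.50 = 14.90.
Lower fence = Q1 − 1.5·IQR = 18.50 − 22.35 = -3.85.
Upper fence = Q3 + 1.5·IQR = 33.40 + 22.35 = 55.75.
-6.5 < -3.85 → outlier.
All remaining values lie within [-3.85, 55.75].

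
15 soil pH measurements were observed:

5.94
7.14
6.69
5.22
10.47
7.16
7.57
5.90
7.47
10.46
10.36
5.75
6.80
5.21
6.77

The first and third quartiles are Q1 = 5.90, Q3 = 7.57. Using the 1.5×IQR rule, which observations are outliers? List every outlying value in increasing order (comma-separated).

10.36, 10.46, 10.47

IQR = Q3 − Q1 = 7.57 − 5.90 = 1.67.
Lower fence = Q1 − 1.5·IQR = 5.90 − 2.505 = 3.395.
Upper fence = Q3 + 1.5·IQR = 7.57 + 2.505 = 10.075.
10.36 > 10.075 → outlier.
10.46 > 10.075 → outlier.
10.47 > 10.075 → outlier.
All remaining values lie within [3.395, 10.075].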